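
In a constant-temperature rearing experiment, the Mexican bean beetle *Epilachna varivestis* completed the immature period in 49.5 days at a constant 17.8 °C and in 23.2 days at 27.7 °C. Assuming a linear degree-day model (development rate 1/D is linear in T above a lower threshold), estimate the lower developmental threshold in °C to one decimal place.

Under the model K = D·(T − T_b), so D₁·(T₁ − T_b) = D₂·(T₂ − T_b).
49.5·(17.8 − T_b) = 23.2·(27.7 − T_b)
T_b = (49.5·17.8 − 23.2·27.7) / (49.5 − 23.2) = 238.46 / 26.3 = 9.067 °C ≈ 9.1 °C.

9.1 °C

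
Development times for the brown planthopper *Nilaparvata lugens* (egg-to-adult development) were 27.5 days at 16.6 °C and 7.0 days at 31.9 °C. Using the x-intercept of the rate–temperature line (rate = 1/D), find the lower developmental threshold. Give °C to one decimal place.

11.4 °C

Linear rate model ⇒ the product D·(T − T_b) is constant across temperatures.
27.5·(16.6 − T_b) = 7.0·(31.9 − T_b)
T_b = (27.5·16.6 − 7.0·31.9) / (27.5 − 7.0) = 233.20 / 20.5 = 11.376 °C ≈ 11.4 °C.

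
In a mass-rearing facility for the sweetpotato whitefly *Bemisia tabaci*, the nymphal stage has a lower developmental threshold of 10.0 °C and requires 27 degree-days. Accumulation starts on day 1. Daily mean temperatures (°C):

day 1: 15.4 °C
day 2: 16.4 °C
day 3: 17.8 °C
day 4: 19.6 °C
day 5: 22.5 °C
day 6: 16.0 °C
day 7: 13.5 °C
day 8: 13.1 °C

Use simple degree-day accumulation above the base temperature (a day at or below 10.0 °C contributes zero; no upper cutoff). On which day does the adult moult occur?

day 4

Daily DD above 10.0 °C: 5.4, 6.4, 7.8, 9.6, 12.5, 6.0, 3.5, 3.1.
Cumulative: 5.4, 11.8, 19.6, 29.2, 41.7, 47.7, 51.2, 54.3.
The total first reaches 27 DD on day 4.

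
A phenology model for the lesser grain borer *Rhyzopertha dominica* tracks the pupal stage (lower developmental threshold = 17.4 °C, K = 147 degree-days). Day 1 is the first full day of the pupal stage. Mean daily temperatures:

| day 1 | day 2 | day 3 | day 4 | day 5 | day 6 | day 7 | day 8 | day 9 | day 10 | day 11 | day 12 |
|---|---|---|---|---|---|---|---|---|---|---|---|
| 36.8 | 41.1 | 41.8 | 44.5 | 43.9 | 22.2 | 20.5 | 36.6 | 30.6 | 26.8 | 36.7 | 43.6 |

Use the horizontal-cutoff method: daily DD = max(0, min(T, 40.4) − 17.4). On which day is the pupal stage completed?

day 9

Daily DD above 17.4 °C (capped at 23.0): 19.4, 23.0, 23.0, 23.0, 23.0, 4.8, 3.1, 19.2, 13.2, 9.4, 19.3, 23.0.
Cumulative: 19.4, 42.4, 65.4, 88.4, 111.4, 116.2, 119.3, 138.5, 151.7, 161.1, 180.4, 203.4.
The total first reaches 147 DD on day 9.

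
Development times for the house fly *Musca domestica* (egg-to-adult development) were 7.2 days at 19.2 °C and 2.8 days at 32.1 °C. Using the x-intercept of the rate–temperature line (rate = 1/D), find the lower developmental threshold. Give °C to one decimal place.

11.0 °C

Equal thermal constants: D₁(T₁ − T_b) = D₂(T₂ − T_b).
7.2·(19.2 − T_b) = 2.8·(32.1 − T_b)
T_b = (7.2·19.2 − 2.8·32.1) / (7.2 − 2.8) = 48.36 / 4.4 = 10.991 °C ≈ 11.0 °C.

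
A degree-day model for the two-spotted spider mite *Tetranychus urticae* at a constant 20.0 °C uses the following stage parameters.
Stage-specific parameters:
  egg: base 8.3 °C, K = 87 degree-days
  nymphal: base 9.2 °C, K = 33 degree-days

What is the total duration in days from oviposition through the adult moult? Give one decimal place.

10.5 days

egg: 87 / (20.0 − 8.3) = 87 / 11.7 = 7.436 d.
nymphal: 33 / (20.0 − 9.2) = 33 / 10.8 = 3.056 d.
Sum = 10.491 ≈ 10.5 days.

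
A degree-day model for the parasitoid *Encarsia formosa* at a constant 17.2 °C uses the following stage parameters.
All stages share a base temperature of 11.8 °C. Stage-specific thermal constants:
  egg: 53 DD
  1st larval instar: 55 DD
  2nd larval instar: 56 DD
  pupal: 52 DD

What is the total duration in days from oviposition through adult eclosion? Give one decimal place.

Daily accumulation at 17.2 °C = 17.2 − 11.8 = 5.4 DD/day.
Total K = 53 + 55 + 56 + 52 = 216 DD.
Total duration = 216 / 5.4 = 40.000 ≈ 40.0 days.

40.0 days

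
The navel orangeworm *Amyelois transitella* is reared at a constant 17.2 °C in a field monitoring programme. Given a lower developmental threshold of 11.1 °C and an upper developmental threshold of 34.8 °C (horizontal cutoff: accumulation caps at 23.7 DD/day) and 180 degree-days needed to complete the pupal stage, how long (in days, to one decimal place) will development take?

Daily accumulation = 17.2 − 11.1 = 6.1 DD/day.
Duration = 180 / 6.1 = 29.508 ≈ 29.5 days.

29.5 days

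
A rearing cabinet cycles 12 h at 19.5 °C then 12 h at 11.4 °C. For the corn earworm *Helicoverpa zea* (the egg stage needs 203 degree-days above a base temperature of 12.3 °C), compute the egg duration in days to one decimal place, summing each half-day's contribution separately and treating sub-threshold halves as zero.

56.4 days

Day half: max(0, 19.5 − 12.3) × 0.5 = 7.2 × 0.5 = 3.60 DD.
Night half: max(0, 11.4 − 12.3) × 0.5 = 0.0 × 0.5 = 0.00 DD.
Per 24 h: 3.60 DD/day.
Duration = 203 / 3.60 = 56.389 ≈ 56.4 days.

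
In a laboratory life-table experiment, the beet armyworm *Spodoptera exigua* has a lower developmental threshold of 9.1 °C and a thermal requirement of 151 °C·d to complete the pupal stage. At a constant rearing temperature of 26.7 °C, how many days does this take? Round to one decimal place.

Daily accumulation = 26.7 − 9.1 = 17.6 DD/day.
Duration = 151 / 17.6 = 8.580 ≈ 8.6 days.

8.6 days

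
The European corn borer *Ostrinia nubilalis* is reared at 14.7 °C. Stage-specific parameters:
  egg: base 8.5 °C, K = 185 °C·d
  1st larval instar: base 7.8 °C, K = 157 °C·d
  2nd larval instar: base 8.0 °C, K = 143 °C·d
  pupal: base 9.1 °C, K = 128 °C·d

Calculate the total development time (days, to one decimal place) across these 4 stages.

96.8 days

egg: 185 / (14.7 − 8.5) = 185 / 6.2 = 29.839 d.
1st larval instar: 157 / (14.7 − 7.8) = 157 / 6.9 = 22.754 d.
2nd larval instar: 143 / (14.7 − 8.0) = 143 / 6.7 = 21.343 d.
pupal: 128 / (14.7 − 9.1) = 128 / 5.6 = 22.857 d.
Sum = 96.793 ≈ 96.8 days.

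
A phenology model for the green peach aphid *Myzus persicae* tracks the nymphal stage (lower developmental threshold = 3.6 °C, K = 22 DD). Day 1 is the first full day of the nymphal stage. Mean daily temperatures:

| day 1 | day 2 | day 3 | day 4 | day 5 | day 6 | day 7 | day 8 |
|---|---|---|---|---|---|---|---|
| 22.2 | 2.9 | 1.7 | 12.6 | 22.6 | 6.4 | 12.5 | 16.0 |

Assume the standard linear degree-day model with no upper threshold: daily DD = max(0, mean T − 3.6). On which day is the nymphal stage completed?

day 4

Daily DD above 3.6 °C: 18.6, 0.0, 0.0, 9.0, 19.0, 2.8, 8.9, 12.4.
Cumulative: 18.6, 18.6, 18.6, 27.6, 46.6, 49.4, 58.3, 70.7.
The total first reaches 22 DD on day 4.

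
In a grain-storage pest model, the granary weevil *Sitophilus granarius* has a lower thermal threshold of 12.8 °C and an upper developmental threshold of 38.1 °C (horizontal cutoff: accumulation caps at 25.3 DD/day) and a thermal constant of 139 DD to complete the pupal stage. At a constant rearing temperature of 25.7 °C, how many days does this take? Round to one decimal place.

Daily accumulation = 25.7 − 12.8 = 12.9 DD/day.
Duration = 139 / 12.9 = 10.775 ≈ 10.8 days.

10.8 days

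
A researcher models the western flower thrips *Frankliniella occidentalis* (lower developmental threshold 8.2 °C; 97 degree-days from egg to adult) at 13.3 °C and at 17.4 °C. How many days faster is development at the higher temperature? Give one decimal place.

8.5 days

At 13.3 °C: 97 / (13.3 − 8.2) = 97 / 5.1 = 19.020 d.
At 17.4 °C: 97 / (17.4 − 8.2) = 97 / 9.2 = 10.543 d.
Difference = |19.020 − 10.543| = 8.476 ≈ 8.5 days.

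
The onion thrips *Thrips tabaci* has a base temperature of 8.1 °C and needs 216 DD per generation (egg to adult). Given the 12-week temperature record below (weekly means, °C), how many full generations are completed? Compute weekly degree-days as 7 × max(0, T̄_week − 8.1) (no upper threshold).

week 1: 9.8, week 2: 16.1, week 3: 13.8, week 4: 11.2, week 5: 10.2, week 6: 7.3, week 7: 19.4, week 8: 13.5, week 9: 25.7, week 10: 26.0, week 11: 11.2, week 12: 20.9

2 generations

Weekly DD (7 × max(0, T̄ − 8.1)): 11.9, 56.0, 39.9, 21.7, 14.7, 0.0, 79.1, 37.8, 123.2, 125.3, 21.7, 89.6.
Season total = 620.9 DD.
Complete generations = ⌊620.9 / 216⌋ = 2.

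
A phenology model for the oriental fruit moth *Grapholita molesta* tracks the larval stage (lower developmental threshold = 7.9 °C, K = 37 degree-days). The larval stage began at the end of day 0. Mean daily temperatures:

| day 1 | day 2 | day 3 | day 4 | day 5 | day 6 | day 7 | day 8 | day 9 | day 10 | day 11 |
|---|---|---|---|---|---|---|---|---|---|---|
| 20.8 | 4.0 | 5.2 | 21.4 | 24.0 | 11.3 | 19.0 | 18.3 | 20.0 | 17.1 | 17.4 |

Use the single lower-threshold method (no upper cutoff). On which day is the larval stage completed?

day 5

Daily DD above 7.9 °C: 12.9, 0.0, 0.0, 13.5, 16.1, 3.4, 11.1, 10.4, 12.1, 9.2, 9.5.
Cumulative: 12.9, 12.9, 12.9, 26.4, 42.5, 45.9, 57.0, 67.4, 79.5, 88.7, 98.2.
The total first reaches 37 DD on day 5.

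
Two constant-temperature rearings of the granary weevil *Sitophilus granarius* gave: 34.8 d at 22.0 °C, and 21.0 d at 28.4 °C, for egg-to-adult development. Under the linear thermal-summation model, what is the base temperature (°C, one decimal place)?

12.3 °C

Equal thermal constants: D₁(T₁ − T_b) = D₂(T₂ − T_b).
34.8·(22.0 − T_b) = 21.0·(28.4 − T_b)
T_b = (34.8·22.0 − 21.0·28.4) / (34.8 − 21.0) = 169.20 / 13.8 = 12.261 °C ≈ 12.3 °C.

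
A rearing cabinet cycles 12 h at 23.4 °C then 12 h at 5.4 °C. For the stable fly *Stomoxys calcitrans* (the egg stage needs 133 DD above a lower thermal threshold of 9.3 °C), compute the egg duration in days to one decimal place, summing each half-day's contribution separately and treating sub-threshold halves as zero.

18.9 days

Day half: max(0, 23.4 − 9.3) × 0.5 = 14.1 × 0.5 = 7.05 DD.
Night half: max(0, 5.4 − 9.3) × 0.5 = 0.0 × 0.5 = 0.00 DD.
Per 24 h: 7.05 DD/day.
Duration = 133 / 7.05 = 18.865 ≈ 18.9 days.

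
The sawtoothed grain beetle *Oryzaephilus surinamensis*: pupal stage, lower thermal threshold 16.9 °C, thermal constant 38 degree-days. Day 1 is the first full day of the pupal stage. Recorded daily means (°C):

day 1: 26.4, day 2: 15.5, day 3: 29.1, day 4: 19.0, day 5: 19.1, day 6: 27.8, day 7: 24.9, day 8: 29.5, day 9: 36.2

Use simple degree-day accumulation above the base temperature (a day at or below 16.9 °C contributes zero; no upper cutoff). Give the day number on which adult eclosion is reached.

Daily DD above 16.9 °C: 9.5, 0.0, 12.2, 2.1, 2.2, 10.9, 8.0, 12.6, 19.3.
Cumulative: 9.5, 9.5, 21.7, 23.8, 26.0, 36.9, 44.9, 57.5, 76.8.
The total first reaches 38 DD on day 7.

day 7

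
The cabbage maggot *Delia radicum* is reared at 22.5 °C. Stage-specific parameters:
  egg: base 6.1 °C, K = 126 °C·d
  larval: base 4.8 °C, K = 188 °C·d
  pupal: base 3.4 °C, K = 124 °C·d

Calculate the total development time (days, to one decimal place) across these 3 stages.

24.8 days

egg: 126 / (22.5 − 6.1) = 126 / 16.4 = 7.683 d.
larval: 188 / (22.5 − 4.8) = 188 / 17.7 = 10.621 d.
pupal: 124 / (22.5 − 3.4) = 124 / 19.1 = 6.492 d.
Sum = 24.797 ≈ 24.8 days.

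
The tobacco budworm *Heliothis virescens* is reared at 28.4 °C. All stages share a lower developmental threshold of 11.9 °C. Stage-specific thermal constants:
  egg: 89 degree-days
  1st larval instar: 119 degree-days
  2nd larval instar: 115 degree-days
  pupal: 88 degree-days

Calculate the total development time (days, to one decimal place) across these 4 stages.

24.9 days

Daily accumulation at 28.4 °C = 28.4 − 11.9 = 16.5 DD/day.
Total K = 89 + 119 + 115 + 88 = 411 DD.
Total duration = 411 / 16.5 = 24.909 ≈ 24.9 days.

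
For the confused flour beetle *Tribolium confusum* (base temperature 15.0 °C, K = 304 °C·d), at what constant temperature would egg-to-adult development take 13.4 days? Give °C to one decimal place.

37.7 °C

Required daily accumulation = 304 / 13.4 = 22.687 DD/day.
T = T_base + 22.687 = 15.0 + 22.687 = 37.687 ≈ 37.7 °C.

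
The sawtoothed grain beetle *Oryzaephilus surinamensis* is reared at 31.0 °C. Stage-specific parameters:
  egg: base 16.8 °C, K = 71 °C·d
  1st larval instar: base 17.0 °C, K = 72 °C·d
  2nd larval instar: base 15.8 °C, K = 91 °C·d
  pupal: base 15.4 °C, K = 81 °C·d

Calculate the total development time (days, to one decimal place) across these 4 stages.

egg: 71 / (31.0 − 16.8) = 71 / 14.2 = 5.000 d.
1st larval instar: 72 / (31.0 − 17.0) = 72 / 14.0 = 5.143 d.
2nd larval instar: 91 / (31.0 − 15.8) = 91 / 15.2 = 5.987 d.
pupal: 81 / (31.0 − 15.4) = 81 / 15.6 = 5.192 d.
Sum = 21.322 ≈ 21.3 days.

21.3 days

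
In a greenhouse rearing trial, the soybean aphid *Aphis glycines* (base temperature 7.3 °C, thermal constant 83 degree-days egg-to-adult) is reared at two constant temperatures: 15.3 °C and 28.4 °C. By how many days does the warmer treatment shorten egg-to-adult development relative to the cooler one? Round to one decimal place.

At 15.3 °C: 83 / (15.3 − 7.3) = 83 / 8.0 = 10.375 d.
At 28.4 °C: 83 / (28.4 − 7.3) = 83 / 21.1 = 3.934 d.
Difference = |10.375 − 3.934| = 6.441 ≈ 6.4 days.

6.4 days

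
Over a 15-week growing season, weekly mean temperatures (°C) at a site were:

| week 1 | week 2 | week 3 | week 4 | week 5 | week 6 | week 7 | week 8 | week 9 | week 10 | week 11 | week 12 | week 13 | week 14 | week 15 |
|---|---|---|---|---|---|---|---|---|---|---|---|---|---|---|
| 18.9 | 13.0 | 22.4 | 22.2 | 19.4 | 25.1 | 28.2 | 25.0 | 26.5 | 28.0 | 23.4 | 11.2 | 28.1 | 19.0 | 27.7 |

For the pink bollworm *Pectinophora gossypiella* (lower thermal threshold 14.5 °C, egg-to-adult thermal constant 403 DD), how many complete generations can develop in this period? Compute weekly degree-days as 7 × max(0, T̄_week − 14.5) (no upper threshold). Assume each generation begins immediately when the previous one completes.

2 generations

Weekly DD (7 × max(0, T̄ − 14.5)): 30.8, 0.0, 55.3, 53.9, 34.3, 74.2, 95.9, 73.5, 84.0, 94.5, 62.3, 0.0, 95.2, 31.5, 92.4.
Season total = 877.8 DD.
Complete generations = ⌊877.8 / 403⌋ = 2.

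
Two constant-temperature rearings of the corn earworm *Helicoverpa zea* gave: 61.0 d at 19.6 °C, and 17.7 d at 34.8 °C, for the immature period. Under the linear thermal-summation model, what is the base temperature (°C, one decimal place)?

Equal thermal constants: D₁(T₁ − T_b) = D₂(T₂ − T_b).
61.0·(19.6 − T_b) = 17.7·(34.8 − T_b)
T_b = (61.0·19.6 − 17.7·34.8) / (61.0 − 17.7) = 579.64 / 43.3 = 13.387 °C ≈ 13.4 °C.

13.4 °C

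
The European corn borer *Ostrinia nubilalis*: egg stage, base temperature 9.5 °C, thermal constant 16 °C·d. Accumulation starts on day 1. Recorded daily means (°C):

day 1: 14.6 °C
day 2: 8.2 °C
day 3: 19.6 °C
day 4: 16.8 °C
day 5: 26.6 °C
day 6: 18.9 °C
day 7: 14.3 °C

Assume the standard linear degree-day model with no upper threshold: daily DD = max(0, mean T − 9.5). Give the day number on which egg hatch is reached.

Daily DD above 9.5 °C: 5.1, 0.0, 10.1, 7.3, 17.1, 9.4, 4.8.
Cumulative: 5.1, 5.1, 15.2, 22.5, 39.6, 49.0, 53.8.
The total first reaches 16 DD on day 4.

day 4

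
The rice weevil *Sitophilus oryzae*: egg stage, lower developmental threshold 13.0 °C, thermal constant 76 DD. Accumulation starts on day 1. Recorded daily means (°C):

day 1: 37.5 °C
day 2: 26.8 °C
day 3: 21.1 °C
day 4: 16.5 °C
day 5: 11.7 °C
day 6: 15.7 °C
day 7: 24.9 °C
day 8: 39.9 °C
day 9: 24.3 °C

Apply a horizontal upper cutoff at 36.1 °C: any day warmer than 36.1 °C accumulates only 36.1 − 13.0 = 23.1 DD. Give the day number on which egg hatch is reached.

Daily DD above 13.0 °C (capped at 23.1): 23.1, 13.8, 8.1, 3.5, 0.0, 2.7, 11.9, 23.1, 11.3.
Cumulative: 23.1, 36.9, 45.0, 48.5, 48.5, 51.2, 63.1, 86.2, 97.5.
The total first reaches 76 DD on day 8.

day 8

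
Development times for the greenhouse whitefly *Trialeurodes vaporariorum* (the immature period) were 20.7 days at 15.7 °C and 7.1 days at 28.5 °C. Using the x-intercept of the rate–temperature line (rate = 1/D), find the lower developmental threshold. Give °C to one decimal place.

Linear rate model ⇒ the product D·(T − T_b) is constant across temperatures.
20.7·(15.7 − T_b) = 7.1·(28.5 − T_b)
T_b = (20.7·15.7 − 7.1·28.5) / (20.7 − 7.1) = 122.64 / 13.6 = 9.018 °C ≈ 9.0 °C.

9.0 °C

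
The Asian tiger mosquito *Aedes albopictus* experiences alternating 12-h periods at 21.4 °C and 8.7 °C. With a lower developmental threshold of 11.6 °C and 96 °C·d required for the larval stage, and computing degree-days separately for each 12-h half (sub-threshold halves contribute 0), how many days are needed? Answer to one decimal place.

19.6 days

Day half: max(0, 21.4 − 11.6) × 0.5 = 9.8 × 0.5 = 4.90 DD.
Night half: max(0, 8.7 − 11.6) × 0.5 = 0.0 × 0.5 = 0.00 DD.
Per 24 h: 4.90 DD/day.
Duration = 96 / 4.90 = 19.592 ≈ 19.6 days.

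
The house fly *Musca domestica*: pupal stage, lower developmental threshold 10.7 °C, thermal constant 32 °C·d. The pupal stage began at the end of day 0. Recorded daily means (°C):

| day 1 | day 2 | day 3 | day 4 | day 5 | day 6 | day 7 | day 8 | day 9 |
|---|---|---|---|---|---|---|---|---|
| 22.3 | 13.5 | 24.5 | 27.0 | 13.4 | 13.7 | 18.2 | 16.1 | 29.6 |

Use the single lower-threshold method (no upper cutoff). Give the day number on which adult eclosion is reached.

Daily DD above 10.7 °C: 11.6, 2.8, 13.8, 16.3, 2.7, 3.0, 7.5, 5.4, 18.9.
Cumulative: 11.6, 14.4, 28.2, 44.5, 47.2, 50.2, 57.7, 63.1, 82.0.
The total first reaches 32 DD on day 4.

day 4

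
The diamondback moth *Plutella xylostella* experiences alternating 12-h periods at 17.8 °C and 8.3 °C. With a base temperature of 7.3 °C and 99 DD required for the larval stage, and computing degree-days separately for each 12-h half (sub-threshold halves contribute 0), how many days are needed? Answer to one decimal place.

Day half: max(0, 17.8 − 7.3) × 0.5 = 10.5 × 0.5 = 5.25 DD.
Night half: max(0, 8.3 − 7.3) × 0.5 = 1.0 × 0.5 = 0.50 DD.
Per 24 h: 5.75 DD/day.
Duration = 99 / 5.75 = 17.217 ≈ 17.2 days.

17.2 days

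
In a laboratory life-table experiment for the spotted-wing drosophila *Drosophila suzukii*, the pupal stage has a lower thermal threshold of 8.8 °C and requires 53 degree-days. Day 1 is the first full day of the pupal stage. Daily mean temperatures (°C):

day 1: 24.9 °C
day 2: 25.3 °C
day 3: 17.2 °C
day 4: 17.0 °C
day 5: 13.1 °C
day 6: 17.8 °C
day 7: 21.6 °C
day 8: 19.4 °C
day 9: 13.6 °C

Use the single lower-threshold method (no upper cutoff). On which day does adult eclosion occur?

day 5

Daily DD above 8.8 °C: 16.1, 16.5, 8.4, 8.2, 4.3, 9.0, 12.8, 10.6, 4.8.
Cumulative: 16.1, 32.6, 41.0, 49.2, 53.5, 62.5, 75.3, 85.9, 90.7.
The total first reaches 53 DD on day 5.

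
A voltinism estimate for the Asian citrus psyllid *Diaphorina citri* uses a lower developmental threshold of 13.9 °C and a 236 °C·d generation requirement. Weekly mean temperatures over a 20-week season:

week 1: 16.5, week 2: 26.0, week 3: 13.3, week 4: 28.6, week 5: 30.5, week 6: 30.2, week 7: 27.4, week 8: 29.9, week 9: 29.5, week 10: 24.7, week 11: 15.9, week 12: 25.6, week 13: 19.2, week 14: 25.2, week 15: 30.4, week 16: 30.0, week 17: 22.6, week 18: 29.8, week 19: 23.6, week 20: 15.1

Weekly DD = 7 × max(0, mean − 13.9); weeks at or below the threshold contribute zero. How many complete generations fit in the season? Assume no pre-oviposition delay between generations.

Weekly DD (7 × max(0, T̄ − 13.9)): 18.2, 84.7, 0.0, 102.9, 116.2, 114.1, 94.5, 112.0, 109.2, 75.6, 14.0, 81.9, 37.1, 79.1, 115.5, 112.7, 60.9, 111.3, 67.9, 8.4.
Season total = 1516.2 DD.
Complete generations = ⌊1516.2 / 236⌋ = 6.

6 generations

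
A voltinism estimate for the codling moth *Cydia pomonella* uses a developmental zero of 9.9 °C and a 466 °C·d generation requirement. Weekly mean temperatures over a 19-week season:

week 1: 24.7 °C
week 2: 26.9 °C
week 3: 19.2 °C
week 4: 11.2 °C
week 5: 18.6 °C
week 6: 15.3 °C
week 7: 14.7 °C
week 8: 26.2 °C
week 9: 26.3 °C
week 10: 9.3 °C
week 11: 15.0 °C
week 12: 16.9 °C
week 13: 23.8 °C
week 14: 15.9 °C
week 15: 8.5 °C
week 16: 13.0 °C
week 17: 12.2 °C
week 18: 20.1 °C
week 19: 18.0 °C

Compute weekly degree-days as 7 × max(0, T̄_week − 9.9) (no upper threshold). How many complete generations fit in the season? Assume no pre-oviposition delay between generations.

2 generations

Weekly DD (7 × max(0, T̄ − 9.9)): 103.6, 119.0, 65.1, 9.1, 60.9, 37.8, 33.6, 114.1, 114.8, 0.0, 35.7, 49.0, 97.3, 42.0, 0.0, 21.7, 16.1, 71.4, 56.7.
Season total = 1047.9 DD.
Complete generations = ⌊1047.9 / 466⌋ = 2.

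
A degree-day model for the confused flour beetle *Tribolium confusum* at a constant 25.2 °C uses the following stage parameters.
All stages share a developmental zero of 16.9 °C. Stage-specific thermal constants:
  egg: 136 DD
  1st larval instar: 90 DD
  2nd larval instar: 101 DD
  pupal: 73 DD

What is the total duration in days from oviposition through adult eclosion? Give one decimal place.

48.2 days

Daily accumulation at 25.2 °C = 25.2 − 16.9 = 8.3 DD/day.
Total K = 136 + 90 + 101 + 73 = 400 DD.
Total duration = 400 / 8.3 = 48.193 ≈ 48.2 days.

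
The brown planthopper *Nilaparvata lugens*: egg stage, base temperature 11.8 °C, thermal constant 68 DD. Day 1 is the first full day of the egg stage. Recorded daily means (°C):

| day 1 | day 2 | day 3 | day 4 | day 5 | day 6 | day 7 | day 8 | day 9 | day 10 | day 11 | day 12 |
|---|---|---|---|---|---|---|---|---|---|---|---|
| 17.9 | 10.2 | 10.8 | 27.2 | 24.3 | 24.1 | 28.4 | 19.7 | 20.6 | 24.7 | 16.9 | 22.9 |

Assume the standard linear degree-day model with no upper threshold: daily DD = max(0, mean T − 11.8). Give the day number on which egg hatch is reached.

day 8

Daily DD above 11.8 °C: 6.1, 0.0, 0.0, 15.4, 12.5, 12.3, 16.6, 7.9, 8.8, 12.9, 5.1, 11.1.
Cumulative: 6.1, 6.1, 6.1, 21.5, 34.0, 46.3, 62.9, 70.8, 79.6, 92.5, 97.6, 108.7.
The total first reaches 68 DD on day 8.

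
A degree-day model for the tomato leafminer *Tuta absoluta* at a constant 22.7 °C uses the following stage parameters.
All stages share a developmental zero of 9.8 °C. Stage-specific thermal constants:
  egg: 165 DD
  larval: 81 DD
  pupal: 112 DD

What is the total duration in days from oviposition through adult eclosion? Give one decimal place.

27.8 days

Daily accumulation at 22.7 °C = 22.7 − 9.8 = 12.9 DD/day.
Total K = 165 + 81 + 112 = 358 DD.
Total duration = 358 / 12.9 = 27.752 ≈ 27.8 days.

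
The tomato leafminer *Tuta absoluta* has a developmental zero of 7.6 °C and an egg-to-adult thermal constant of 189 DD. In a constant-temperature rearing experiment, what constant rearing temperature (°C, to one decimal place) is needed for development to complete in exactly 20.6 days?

Required daily accumulation = 189 / 20.6 = 9.175 DD/day.
T = T_base + 9.175 = 7.6 + 9.175 = 16.775 ≈ 16.8 °C.

16.8 °C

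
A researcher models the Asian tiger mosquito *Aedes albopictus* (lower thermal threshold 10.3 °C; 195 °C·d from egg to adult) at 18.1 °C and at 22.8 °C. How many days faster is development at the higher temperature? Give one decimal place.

9.4 days

At 18.1 °C: 195 / (18.1 − 10.3) = 195 / 7.8 = 25.000 d.
At 22.8 °C: 195 / (22.8 − 10.3) = 195 / 12.5 = 15.600 d.
Difference = |25.000 − 15.600| = 9.400 ≈ 9.4 days.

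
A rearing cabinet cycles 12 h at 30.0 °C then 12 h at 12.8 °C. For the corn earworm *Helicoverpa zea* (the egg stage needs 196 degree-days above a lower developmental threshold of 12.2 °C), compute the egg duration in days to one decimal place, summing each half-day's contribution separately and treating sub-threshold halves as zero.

21.3 days

Day half: max(0, 30.0 − 12.2) × 0.5 = 17.8 × 0.5 = 8.90 DD.
Night half: max(0, 12.8 − 12.2) × 0.5 = 0.6 × 0.5 = 0.30 DD.
Per 24 h: 9.20 DD/day.
Duration = 196 / 9.20 = 21.304 ≈ 21.3 days.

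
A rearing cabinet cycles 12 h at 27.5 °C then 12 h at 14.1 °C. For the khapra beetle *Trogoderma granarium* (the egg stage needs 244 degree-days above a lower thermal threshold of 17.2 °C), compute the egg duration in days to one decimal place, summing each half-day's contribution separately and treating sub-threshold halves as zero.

47.4 days

Day half: max(0, 27.5 − 17.2) × 0.5 = 10.3 × 0.5 = 5.15 DD.
Night half: max(0, 14.1 − 17.2) × 0.5 = 0.0 × 0.5 = 0.00 DD.
Per 24 h: 5.15 DD/day.
Duration = 244 / 5.15 = 47.379 ≈ 47.4 days.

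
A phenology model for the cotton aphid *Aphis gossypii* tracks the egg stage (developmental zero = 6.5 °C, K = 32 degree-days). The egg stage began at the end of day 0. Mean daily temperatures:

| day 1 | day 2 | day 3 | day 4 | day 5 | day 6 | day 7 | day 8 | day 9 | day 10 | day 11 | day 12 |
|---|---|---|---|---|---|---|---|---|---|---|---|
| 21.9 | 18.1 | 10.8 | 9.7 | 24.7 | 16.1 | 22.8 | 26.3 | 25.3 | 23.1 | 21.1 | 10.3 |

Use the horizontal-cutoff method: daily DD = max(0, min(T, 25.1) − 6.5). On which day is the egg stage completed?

Daily DD above 6.5 °C (capped at 18.6): 15.4, 11.6, 4.3, 3.2, 18.2, 9.6, 16.3, 18.6, 18.6, 16.6, 14.6, 3.8.
Cumulative: 15.4, 27.0, 31.3, 34.5, 52.7, 62.3, 78.6, 97.2, 115.8, 132.4, 147.0, 150.8.
The total first reaches 32 DD on day 4.

day 4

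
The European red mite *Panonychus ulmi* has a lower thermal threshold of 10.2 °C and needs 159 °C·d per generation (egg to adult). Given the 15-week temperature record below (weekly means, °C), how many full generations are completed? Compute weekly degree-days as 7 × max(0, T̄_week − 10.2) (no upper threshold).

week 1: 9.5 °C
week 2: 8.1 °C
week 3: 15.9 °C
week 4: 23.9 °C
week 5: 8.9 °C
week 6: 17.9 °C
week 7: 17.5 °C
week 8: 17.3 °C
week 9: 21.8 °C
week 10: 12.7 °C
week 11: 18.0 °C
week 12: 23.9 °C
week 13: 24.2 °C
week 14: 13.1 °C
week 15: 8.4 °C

Weekly DD (7 × max(0, T̄ − 10.2)): 0.0, 0.0, 39.9, 95.9, 0.0, 53.9, 51.1, 49.7, 81.2, 17.5, 54.6, 95.9, 98.0, 20.3, 0.0.
Season total = 658.0 DD.
Complete generations = ⌊658.0 / 159⌋ = 4.

4 generations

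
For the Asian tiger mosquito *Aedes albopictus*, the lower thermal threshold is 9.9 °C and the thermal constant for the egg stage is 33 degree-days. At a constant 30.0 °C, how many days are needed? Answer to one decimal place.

1.6 days

Daily accumulation = 30.0 − 9.9 = 20.1 DD/day.
Duration = 33 / 20.1 = 1.642 ≈ 1.6 days.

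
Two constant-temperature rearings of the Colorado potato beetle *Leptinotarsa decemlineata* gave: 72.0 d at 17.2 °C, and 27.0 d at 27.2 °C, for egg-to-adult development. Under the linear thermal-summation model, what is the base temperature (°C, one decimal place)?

Equal thermal constants: D₁(T₁ − T_b) = D₂(T₂ − T_b).
72.0·(17.2 − T_b) = 27.0·(27.2 − T_b)
T_b = (72.0·17.2 − 27.0·27.2) / (72.0 − 27.0) = 504.00 / 45.0 = 11.200 °C ≈ 11.2 °C.

11.2 °C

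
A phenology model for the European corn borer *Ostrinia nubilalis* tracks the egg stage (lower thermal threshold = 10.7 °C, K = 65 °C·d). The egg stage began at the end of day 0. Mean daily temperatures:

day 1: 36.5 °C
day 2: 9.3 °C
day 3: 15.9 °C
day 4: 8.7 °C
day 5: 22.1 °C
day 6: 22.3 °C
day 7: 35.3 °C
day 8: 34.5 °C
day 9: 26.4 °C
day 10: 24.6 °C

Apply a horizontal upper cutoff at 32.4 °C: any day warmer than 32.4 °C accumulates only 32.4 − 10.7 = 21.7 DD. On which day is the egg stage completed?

day 7

Daily DD above 10.7 °C (capped at 21.7): 21.7, 0.0, 5.2, 0.0, 11.4, 11.6, 21.7, 21.7, 15.7, 13.9.
Cumulative: 21.7, 21.7, 26.9, 26.9, 38.3, 49.9, 71.6, 93.3, 109.0, 122.9.
The total first reaches 65 DD on day 7.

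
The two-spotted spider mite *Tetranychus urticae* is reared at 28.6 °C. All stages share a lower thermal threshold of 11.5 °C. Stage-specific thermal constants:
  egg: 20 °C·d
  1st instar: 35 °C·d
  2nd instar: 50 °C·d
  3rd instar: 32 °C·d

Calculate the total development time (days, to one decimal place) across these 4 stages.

Daily accumulation at 28.6 °C = 28.6 − 11.5 = 17.1 DD/day.
Total K = 20 + 35 + 50 + 32 = 137 DD.
Total duration = 137 / 17.1 = 8.012 ≈ 8.0 days.

8.0 days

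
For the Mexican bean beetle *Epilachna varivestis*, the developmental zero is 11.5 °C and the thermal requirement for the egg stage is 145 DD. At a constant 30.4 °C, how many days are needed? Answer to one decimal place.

Daily accumulation = 30.4 − 11.5 = 18.9 DD/day.
Duration = 145 / 18.9 = 7.672 ≈ 7.7 days.

7.7 days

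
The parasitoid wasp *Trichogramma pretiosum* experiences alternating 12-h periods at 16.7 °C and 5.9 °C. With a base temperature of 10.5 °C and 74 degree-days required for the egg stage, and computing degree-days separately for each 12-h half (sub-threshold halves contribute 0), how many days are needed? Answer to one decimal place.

23.9 days

Day half: max(0, 16.7 − 10.5) × 0.5 = 6.2 × 0.5 = 3.10 DD.
Night half: max(0, 5.9 − 10.5) × 0.5 = 0.0 × 0.5 = 0.00 DD.
Per 24 h: 3.10 DD/day.
Duration = 74 / 3.10 = 23.871 ≈ 23.9 days.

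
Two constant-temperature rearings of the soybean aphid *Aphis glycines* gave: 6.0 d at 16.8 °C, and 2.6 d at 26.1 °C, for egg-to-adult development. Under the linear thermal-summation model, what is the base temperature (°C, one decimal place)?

Under the model K = D·(T − T_b), so D₁·(T₁ − T_b) = D₂·(T₂ − T_b).
6.0·(16.8 − T_b) = 2.6·(26.1 − T_b)
T_b = (6.0·16.8 − 2.6·26.1) / (6.0 − 2.6) = 32.94 / 3.4 = 9.688 °C ≈ 9.7 °C.

9.7 °C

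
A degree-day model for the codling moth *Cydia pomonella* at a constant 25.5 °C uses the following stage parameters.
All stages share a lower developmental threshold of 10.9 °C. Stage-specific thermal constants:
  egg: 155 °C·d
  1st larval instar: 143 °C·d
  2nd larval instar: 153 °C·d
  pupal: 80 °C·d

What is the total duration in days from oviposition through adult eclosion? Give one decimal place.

36.4 days

Daily accumulation at 25.5 °C = 25.5 − 10.9 = 14.6 DD/day.
Total K = 155 + 143 + 153 + 80 = 531 DD.
Total duration = 531 / 14.6 = 36.370 ≈ 36.4 days.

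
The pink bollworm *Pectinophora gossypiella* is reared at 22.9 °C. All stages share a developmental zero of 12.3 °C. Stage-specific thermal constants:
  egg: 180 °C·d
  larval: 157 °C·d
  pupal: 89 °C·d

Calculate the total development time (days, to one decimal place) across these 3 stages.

40.2 days

Daily accumulation at 22.9 °C = 22.9 − 12.3 = 10.6 DD/day.
Total K = 180 + 157 + 89 = 426 DD.
Total duration = 426 / 10.6 = 40.189 ≈ 40.2 days.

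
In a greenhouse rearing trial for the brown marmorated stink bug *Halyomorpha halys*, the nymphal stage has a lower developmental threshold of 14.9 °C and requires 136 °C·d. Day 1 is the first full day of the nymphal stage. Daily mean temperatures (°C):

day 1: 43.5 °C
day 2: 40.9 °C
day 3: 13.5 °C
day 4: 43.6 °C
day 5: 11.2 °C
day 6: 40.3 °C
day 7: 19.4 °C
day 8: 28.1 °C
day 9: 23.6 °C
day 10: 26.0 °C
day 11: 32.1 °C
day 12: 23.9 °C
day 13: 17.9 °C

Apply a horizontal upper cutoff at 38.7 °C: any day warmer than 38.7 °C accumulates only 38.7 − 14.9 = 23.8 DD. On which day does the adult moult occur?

day 11

Daily DD above 14.9 °C (capped at 23.8): 23.8, 23.8, 0.0, 23.8, 0.0, 23.8, 4.5, 13.2, 8.7, 11.1, 17.2, 9.0, 3.0.
Cumulative: 23.8, 47.6, 47.6, 71.4, 71.4, 95.2, 99.7, 112.9, 121.6, 132.7, 149.9, 158.9, 161.9.
The total first reaches 136 DD on day 11.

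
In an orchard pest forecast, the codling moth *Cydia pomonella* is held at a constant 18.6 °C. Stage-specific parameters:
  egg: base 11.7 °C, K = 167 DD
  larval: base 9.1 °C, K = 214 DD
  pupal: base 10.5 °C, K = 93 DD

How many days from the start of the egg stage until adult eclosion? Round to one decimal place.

egg: 167 / (18.6 − 11.7) = 167 / 6.9 = 24.203 d.
larval: 214 / (18.6 − 9.1) = 214 / 9.5 = 22.526 d.
pupal: 93 / (18.6 − 10.5) = 93 / 8.1 = 11.481 d.
Sum = 58.211 ≈ 58.2 days.

58.2 days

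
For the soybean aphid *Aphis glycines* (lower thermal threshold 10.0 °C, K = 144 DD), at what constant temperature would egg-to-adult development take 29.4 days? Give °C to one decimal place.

Required daily accumulation = 144 / 29.4 = 4.898 DD/day.
T = T_base + 4.898 = 10.0 + 4.898 = 14.898 ≈ 14.9 °C.

14.9 °C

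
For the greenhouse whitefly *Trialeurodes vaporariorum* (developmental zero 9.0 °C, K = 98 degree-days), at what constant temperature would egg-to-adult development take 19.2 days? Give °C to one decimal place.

Required daily accumulation = 98 / 19.2 = 5.104 DD/day.
T = T_base + 5.104 = 9.0 + 5.104 = 14.104 ≈ 14.1 °C.

14.1 °C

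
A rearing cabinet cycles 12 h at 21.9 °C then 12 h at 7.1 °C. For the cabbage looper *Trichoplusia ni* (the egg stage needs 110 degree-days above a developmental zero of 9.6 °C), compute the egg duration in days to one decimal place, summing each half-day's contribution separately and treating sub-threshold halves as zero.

17.9 days

Day half: max(0, 21.9 − 9.6) × 0.5 = 12.3 × 0.5 = 6.15 DD.
Night half: max(0, 7.1 − 9.6) × 0.5 = 0.0 × 0.5 = 0.00 DD.
Per 24 h: 6.15 DD/day.
Duration = 110 / 6.15 = 17.886 ≈ 17.9 days.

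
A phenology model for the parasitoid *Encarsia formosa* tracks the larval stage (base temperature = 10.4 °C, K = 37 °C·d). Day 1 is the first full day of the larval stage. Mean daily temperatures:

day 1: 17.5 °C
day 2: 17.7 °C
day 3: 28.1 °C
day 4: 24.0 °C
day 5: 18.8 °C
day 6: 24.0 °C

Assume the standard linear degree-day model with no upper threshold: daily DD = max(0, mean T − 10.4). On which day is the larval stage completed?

day 4

Daily DD above 10.4 °C: 7.1, 7.3, 17.7, 13.6, 8.4, 13.6.
Cumulative: 7.1, 14.4, 32.1, 45.7, 54.1, 67.7.
The total first reaches 37 DD on day 4.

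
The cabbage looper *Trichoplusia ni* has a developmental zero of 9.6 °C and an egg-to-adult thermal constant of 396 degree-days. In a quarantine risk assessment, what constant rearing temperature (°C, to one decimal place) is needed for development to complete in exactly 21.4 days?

28.1 °C

Required daily accumulation = 396 / 21.4 = 18.505 DD/day.
T = T_base + 18.505 = 9.6 + 18.505 = 28.105 ≈ 28.1 °C.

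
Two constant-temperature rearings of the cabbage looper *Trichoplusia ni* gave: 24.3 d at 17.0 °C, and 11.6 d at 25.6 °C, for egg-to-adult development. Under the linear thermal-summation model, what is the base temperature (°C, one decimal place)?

Linear rate model ⇒ the product D·(T − T_b) is constant across temperatures.
24.3·(17.0 − T_b) = 11.6·(25.6 − T_b)
T_b = (24.3·17.0 − 11.6·25.6) / (24.3 − 11.6) = 116.14 / 12.7 = 9.145 °C ≈ 9.1 °C.

9.1 °C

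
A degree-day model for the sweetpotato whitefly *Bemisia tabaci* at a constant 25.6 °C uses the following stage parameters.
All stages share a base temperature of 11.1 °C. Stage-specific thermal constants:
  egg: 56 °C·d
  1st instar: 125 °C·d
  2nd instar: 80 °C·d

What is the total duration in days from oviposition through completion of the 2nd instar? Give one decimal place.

Daily accumulation at 25.6 °C = 25.6 − 11.1 = 14.5 DD/day.
Total K = 56 + 125 + 80 = 261 DD.
Total duration = 261 / 14.5 = 18.000 ≈ 18.0 days.

18.0 days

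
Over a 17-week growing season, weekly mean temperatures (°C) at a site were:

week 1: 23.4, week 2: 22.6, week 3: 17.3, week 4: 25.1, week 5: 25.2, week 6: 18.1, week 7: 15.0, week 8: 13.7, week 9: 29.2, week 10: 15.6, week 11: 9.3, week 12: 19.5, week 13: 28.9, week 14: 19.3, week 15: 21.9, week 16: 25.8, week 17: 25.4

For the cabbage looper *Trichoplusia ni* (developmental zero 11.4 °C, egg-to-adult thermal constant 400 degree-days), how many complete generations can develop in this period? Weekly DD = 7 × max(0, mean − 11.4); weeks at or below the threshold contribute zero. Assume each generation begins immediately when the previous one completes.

Weekly DD (7 × max(0, T̄ − 11.4)): 84.0, 78.4, 41.3, 95.9, 96.6, 46.9, 25.2, 16.1, 124.6, 29.4, 0.0, 56.7, 122.5, 55.3, 73.5, 100.8, 98.0.
Season total = 1145.2 DD.
Complete generations = ⌊1145.2 / 400⌋ = 2.

2 generations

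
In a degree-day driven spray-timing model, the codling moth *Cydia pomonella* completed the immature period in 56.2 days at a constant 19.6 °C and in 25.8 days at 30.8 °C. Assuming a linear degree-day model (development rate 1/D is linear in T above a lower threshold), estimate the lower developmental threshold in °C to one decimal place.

10.1 °C

Equal thermal constants: D₁(T₁ − T_b) = D₂(T₂ − T_b).
56.2·(19.6 − T_b) = 25.8·(30.8 − T_b)
T_b = (56.2·19.6 − 25.8·30.8) / (56.2 − 25.8) = 306.88 / 30.4 = 10.095 °C ≈ 10.1 °C.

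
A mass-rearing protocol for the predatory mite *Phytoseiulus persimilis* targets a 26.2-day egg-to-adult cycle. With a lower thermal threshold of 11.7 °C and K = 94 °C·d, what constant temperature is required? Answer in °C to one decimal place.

Required daily accumulation = 94 / 26.2 = 3.588 DD/day.
T = T_base + 3.588 = 11.7 + 3.588 = 15.288 ≈ 15.3 °C.

15.3 °C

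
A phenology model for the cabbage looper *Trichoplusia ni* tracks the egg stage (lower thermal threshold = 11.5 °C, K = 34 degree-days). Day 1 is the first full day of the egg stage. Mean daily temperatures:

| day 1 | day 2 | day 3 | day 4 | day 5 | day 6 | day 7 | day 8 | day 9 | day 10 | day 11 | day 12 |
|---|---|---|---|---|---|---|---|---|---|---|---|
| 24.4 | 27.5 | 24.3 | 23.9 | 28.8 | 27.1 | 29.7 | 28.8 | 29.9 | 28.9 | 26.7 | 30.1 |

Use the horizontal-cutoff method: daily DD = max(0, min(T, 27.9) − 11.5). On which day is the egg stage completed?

Daily DD above 11.5 °C (capped at 16.4): 12.9, 16.0, 12.8, 12.4, 16.4, 15.6, 16.4, 16.4, 16.4, 16.4, 15.2, 16.4.
Cumulative: 12.9, 28.9, 41.7, 54.1, 70.5, 86.1, 102.5, 118.9, 135.3, 151.7, 166.9, 183.3.
The total first reaches 34 DD on day 3.

day 3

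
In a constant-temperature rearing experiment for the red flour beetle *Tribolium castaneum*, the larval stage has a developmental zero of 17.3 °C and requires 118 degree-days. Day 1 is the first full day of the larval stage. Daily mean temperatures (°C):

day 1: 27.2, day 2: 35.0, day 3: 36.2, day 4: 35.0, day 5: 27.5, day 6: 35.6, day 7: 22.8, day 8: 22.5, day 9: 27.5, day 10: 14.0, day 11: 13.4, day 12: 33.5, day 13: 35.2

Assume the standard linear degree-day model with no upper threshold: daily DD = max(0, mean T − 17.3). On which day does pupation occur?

Daily DD above 17.3 °C: 9.9, 17.7, 18.9, 17.7, 10.2, 18.3, 5.5, 5.2, 10.2, 0.0, 0.0, 16.2, 17.9.
Cumulative: 9.9, 27.6, 46.5, 64.2, 74.4, 92.7, 98.2, 103.4, 113.6, 113.6, 113.6, 129.8, 147.7.
The total first reaches 118 DD on day 12.

day 12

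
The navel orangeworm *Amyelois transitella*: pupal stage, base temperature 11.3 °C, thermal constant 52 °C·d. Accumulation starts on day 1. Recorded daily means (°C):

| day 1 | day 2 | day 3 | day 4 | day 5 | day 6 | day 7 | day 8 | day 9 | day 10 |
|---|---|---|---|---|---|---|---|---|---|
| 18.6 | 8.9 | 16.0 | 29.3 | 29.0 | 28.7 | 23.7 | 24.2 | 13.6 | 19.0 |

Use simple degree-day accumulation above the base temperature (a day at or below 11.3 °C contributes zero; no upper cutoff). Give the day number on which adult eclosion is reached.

Daily DD above 11.3 °C: 7.3, 0.0, 4.7, 18.0, 17.7, 17.4, 12.4, 12.9, 2.3, 7.7.
Cumulative: 7.3, 7.3, 12.0, 30.0, 47.7, 65.1, 77.5, 90.4, 92.7, 100.4.
The total first reaches 52 DD on day 6.

day 6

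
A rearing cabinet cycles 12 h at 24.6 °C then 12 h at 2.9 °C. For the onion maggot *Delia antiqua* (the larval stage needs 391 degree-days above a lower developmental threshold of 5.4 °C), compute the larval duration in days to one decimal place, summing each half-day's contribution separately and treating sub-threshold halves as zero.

40.7 days

Day half: max(0, 24.6 − 5.4) × 0.5 = 19.2 × 0.5 = 9.60 DD.
Night half: max(0, 2.9 − 5.4) × 0.5 = 0.0 × 0.5 = 0.00 DD.
Per 24 h: 9.60 DD/day.
Duration = 391 / 9.60 = 40.729 ≈ 40.7 days.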